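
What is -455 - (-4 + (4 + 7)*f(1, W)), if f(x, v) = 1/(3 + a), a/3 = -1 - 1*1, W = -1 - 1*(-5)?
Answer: -1342/3 ≈ -447.33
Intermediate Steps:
W = 4 (W = -1 + 5 = 4)
a = -6 (a = 3*(-1 - 1*1) = 3*(-1 - 1) = 3*(-2) = -6)
f(x, v) = -⅓ (f(x, v) = 1/(3 - 6) = 1/(-3) = -⅓)
-455 - (-4 + (4 + 7)*f(1, W)) = -455 - (-4 + (4 + 7)*(-⅓)) = -455 - (-4 + 11*(-⅓)) = -455 - (-4 - 11/3) = -455 - 1*(-23/3) = -455 + 23/3 = -1342/3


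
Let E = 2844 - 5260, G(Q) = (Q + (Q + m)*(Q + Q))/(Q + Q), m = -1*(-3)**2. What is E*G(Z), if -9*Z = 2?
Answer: 189656/9 ≈ 21073.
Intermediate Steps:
m = -9 (m = -1*9 = -9)
Z = -2/9 (Z = -1/9*2 = -2/9 ≈ -0.22222)
G(Q) = (Q + 2*Q*(-9 + Q))/(2*Q) (G(Q) = (Q + (Q - 9)*(Q + Q))/(Q + Q) = (Q + (-9 + Q)*(2*Q))/((2*Q)) = (Q + 2*Q*(-9 + Q))*(1/(2*Q)) = (Q + 2*Q*(-9 + Q))/(2*Q))
E = -2416
E*G(Z) = -2416*(-17/2 - 2/9) = -2416*(-157/18) = 189656/9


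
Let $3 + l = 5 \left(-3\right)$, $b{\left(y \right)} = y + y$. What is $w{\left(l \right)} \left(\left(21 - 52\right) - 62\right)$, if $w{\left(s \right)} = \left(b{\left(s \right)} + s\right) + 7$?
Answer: $4371$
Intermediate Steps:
$b{\left(y \right)} = 2 y$
$l = -18$ ($l = -3 + 5 \left(-3\right) = -3 - 15 = -18$)
$w{\left(s \right)} = 7 + 3 s$ ($w{\left(s \right)} = \left(2 s + s\right) + 7 = 3 s + 7 = 7 + 3 s$)
$w{\left(l \right)} \left(\left(21 - 52\right) - 62\right) = \left(7 + 3 \left(-18\right)\right) \left(\left(21 - 52\right) - 62\right) = \left(7 - 54\right) \left(-31 - 62\right) = \left(-47\right) \left(-93\right) = 4371$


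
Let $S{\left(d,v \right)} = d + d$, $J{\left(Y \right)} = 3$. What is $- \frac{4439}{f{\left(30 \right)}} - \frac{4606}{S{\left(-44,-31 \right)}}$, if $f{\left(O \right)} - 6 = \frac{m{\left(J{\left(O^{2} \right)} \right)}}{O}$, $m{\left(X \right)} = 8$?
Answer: $- \frac{1356629}{2068} \approx -656.01$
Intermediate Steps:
$S{\left(d,v \right)} = 2 d$
$f{\left(O \right)} = 6 + \frac{8}{O}$
$- \frac{4439}{f{\left(30 \right)}} - \frac{4606}{S{\left(-44,-31 \right)}} = - \frac{4439}{6 + \frac{8}{30}} - \frac{4606}{2 \left(-44\right)} = - \frac{4439}{6 + 8 \cdot \frac{1}{30}} - \frac{4606}{-88} = - \frac{4439}{6 + \frac{4}{15}} - - \frac{2303}{44} = - \frac{4439}{\frac{94}{15}} + \frac{2303}{44} = \left(-4439\right) \frac{15}{94} + \frac{2303}{44} = - \frac{66585}{94} + \frac{2303}{44} = - \frac{1356629}{2068}$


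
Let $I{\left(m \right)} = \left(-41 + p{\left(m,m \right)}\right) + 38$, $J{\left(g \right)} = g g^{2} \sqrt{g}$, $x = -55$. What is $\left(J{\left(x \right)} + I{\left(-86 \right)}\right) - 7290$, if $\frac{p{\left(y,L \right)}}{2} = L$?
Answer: $-7465 - 166375 i \sqrt{55} \approx -7465.0 - 1.2339 \cdot 10^{6} i$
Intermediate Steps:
$p{\left(y,L \right)} = 2 L$
$J{\left(g \right)} = g^{\frac{7}{2}}$ ($J{\left(g \right)} = g^{3} \sqrt{g} = g^{\frac{7}{2}}$)
$I{\left(m \right)} = -3 + 2 m$ ($I{\left(m \right)} = \left(-41 + 2 m\right) + 38 = -3 + 2 m$)
$\left(J{\left(x \right)} + I{\left(-86 \right)}\right) - 7290 = \left(\left(-55\right)^{\frac{7}{2}} + \left(-3 + 2 \left(-86\right)\right)\right) - 7290 = \left(- 166375 i \sqrt{55} - 175\right) - 7290 = \left(-175 - 166375 i \sqrt{55}\right) - 7290 = -7465 - 166375 i \sqrt{55}$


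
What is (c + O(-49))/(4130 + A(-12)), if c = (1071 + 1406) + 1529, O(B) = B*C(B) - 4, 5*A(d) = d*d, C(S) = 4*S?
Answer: 34015/10397 ≈ 3.2716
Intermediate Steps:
A(d) = d²/5 (A(d) = (d*d)/5 = d²/5)
O(B) = -4 + 4*B² (O(B) = B*(4*B) - 4 = 4*B² - 4 = -4 + 4*B²)
c = 4006 (c = 2477 + 1529 = 4006)
(c + O(-49))/(4130 + A(-12)) = (4006 + (-4 + 4*(-49)²))/(4130 + (⅕)*(-12)²) = (4006 + (-4 + 4*2401))/(4130 + (⅕)*144) = (4006 + (-4 + 9604))/(4130 + 144/5) = (4006 + 9600)/(20794/5) = 13606*(5/20794) = 34015/10397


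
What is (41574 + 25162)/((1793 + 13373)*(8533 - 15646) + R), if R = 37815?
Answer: -66736/107837943 ≈ -0.00061885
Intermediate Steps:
(41574 + 25162)/((1793 + 13373)*(8533 - 15646) + R) = (41574 + 25162)/((1793 + 13373)*(8533 - 15646) + 37815) = 66736/(15166*(-7113) + 37815) = 66736/(-107875758 + 37815) = 66736/(-107837943) = 66736*(-1/107837943) = -66736/107837943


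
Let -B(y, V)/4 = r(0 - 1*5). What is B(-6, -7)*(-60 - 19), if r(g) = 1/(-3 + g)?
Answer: -79/2 ≈ -39.500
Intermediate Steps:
B(y, V) = ½ (B(y, V) = -4/(-3 + (0 - 1*5)) = -4/(-3 + (0 - 5)) = -4/(-3 - 5) = -4/(-8) = -4*(-⅛) = ½)
B(-6, -7)*(-60 - 19) = (-60 - 19)/2 = (½)*(-79) = -79/2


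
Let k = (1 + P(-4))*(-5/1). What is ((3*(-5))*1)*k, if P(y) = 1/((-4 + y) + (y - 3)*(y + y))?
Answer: 1225/16 ≈ 76.563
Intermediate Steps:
P(y) = 1/(-4 + y + 2*y*(-3 + y)) (P(y) = 1/((-4 + y) + (-3 + y)*(2*y)) = 1/((-4 + y) + 2*y*(-3 + y)) = 1/(-4 + y + 2*y*(-3 + y)))
k = -245/48 (k = (1 + 1/(-4 - 5*(-4) + 2*(-4)²))*(-5/1) = (1 + 1/(-4 + 20 + 2*16))*(-5*1) = (1 + 1/(-4 + 20 + 32))*(-5) = (1 + 1/48)*(-5) = (49/48)*(-5) = -245/48 ≈ -5.1042)
((3*(-5))*1)*k = ((3*(-5))*1)*(-245/48) = -15*1*(-245/48) = -15*(-245/48) = 1225/16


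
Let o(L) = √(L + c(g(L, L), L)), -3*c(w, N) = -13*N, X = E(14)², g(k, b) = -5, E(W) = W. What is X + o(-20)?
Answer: 196 + 8*I*√15/3 ≈ 196.0 + 10.328*I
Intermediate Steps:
X = 196 (X = 14² = 196)
c(w, N) = 13*N/3 (c(w, N) = -(-13)*N/3 = 13*N/3)
o(L) = 4*√3*√L/3 (o(L) = √(L + 13*L/3) = √(16*L/3) = 4*√3*√L/3)
X + o(-20) = 196 + 4*√3*√(-20)/3 = 196 + 4*√3*(2*I*√5)/3 = 196 + 8*I*√15/3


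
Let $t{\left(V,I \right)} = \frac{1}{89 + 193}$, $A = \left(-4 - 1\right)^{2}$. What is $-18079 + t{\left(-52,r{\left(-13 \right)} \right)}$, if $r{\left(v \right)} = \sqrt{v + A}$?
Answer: $- \frac{5098277}{282} \approx -18079.0$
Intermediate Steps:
$A = 25$ ($A = \left(-5\right)^{2} = 25$)
$r{\left(v \right)} = \sqrt{25 + v}$ ($r{\left(v \right)} = \sqrt{v + 25} = \sqrt{25 + v}$)
$t{\left(V,I \right)} = \frac{1}{282}$
$-18079 + t{\left(-52,r{\left(-13 \right)} \right)} = -18079 + \frac{1}{282} = - \frac{5098277}{282}$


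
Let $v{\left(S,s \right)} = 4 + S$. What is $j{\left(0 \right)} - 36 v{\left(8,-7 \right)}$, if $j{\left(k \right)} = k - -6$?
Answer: $-426$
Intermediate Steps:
$j{\left(k \right)} = 6 + k$ ($j{\left(k \right)} = k + 6 = 6 + k$)
$j{\left(0 \right)} - 36 v{\left(8,-7 \right)} = \left(6 + 0\right) - 36 \left(4 + 8\right) = 6 - 432 = -426$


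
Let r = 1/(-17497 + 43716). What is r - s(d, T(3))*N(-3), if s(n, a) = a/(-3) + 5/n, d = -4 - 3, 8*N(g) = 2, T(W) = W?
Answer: 78664/183533 ≈ 0.42861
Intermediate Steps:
N(g) = ¼ (N(g) = (⅛)*2 = ¼)
d = -7
s(n, a) = 5/n - a/3 (s(n, a) = a*(-⅓) + 5/n = -a/3 + 5/n = 5/n - a/3)
r = 1/26219 ≈ 3.8140e-5
r - s(d, T(3))*N(-3) = 1/26219 - (5/(-7) - ⅓*3)/4 = 1/26219 - (5*(-⅐) - 1)/4 = 1/26219 - (-5/7 - 1)/4 = 1/26219 - (-12)/(7*4) = 1/26219 - 1*(-3/7) = 1/26219 + 3/7 = 78664/183533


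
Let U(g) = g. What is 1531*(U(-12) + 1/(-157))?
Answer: -2885935/157 ≈ -18382.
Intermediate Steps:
1531*(U(-12) + 1/(-157)) = 1531*(-12 + 1/(-157)) = 1531*(-12 - 1/157) = 1531*(-1885/157) = -2885935/157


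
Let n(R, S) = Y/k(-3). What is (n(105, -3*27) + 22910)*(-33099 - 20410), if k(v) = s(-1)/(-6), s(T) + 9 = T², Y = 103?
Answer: -4920099041/4 ≈ -1.2300e+9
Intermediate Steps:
s(T) = -9 + T²
k(v) = 4/3 (k(v) = (-9 + (-1)²)/(-6) = (-9 + 1)*(-⅙) = -8*(-⅙) = 4/3)
n(R, S) = 309/4 (n(R, S) = 103/(4/3) = 103*(¾) = 309/4)
(n(105, -3*27) + 22910)*(-33099 - 20410) = (309/4 + 22910)*(-33099 - 20410) = (91949/4)*(-53509) = -4920099041/4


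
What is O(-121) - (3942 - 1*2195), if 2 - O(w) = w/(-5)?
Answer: -8846/5 ≈ -1769.2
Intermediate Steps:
O(w) = 2 + w/5 (O(w) = 2 - w/(-5) = 2 - w*(-1)/5 = 2 - (-1)*w/5 = 2 + w/5)
O(-121) - (3942 - 1*2195) = (2 + (⅕)*(-121)) - (3942 - 1*2195) = (2 - 121/5) - (3942 - 2195) = -111/5 - 1*1747 = -111/5 - 1747 = -8846/5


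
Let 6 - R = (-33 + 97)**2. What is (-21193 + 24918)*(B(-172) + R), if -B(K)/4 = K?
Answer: -12672450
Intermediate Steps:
B(K) = -4*K
R = -4090 (R = 6 - (-33 + 97)**2 = 6 - 1*64**2 = 6 - 1*4096 = 6 - 4096 = -4090)
(-21193 + 24918)*(B(-172) + R) = (-21193 + 24918)*(-4*(-172) - 4090) = 3725*(688 - 4090) = 3725*(-3402) = -12672450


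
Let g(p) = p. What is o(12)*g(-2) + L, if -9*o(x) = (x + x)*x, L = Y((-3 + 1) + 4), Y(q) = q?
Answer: 66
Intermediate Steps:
L = 2 (L = (-3 + 1) + 4 = -2 + 4 = 2)
o(x) = -2*x**2/9 (o(x) = -(x + x)*x/9 = -2*x*x/9 = -2*x**2/9)
o(12)*g(-2) + L = -2/9*12**2*(-2) + 2 = -2/9*144*(-2) + 2 = -32*(-2) + 2 = 64 + 2 = 66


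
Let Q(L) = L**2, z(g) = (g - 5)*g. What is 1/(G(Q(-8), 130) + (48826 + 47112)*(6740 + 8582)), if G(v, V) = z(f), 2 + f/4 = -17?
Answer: 1/1469968192 ≈ 6.8029e-10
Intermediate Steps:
f = -76 (f = -8 + 4*(-17) = -8 - 68 = -76)
z(g) = g*(-5 + g) (z(g) = (-5 + g)*g = g*(-5 + g))
G(v, V) = 6156 (G(v, V) = -76*(-5 - 76) = -76*(-81) = 6156)
1/(G(Q(-8), 130) + (48826 + 47112)*(6740 + 8582)) = 1/(6156 + (48826 + 47112)*(6740 + 8582)) = 1/(6156 + 95938*15322) = 1/(6156 + 1469962036) = 1/1469968192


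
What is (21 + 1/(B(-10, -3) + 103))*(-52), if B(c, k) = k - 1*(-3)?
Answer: -112528/103 ≈ -1092.5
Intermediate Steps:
B(c, k) = 3 + k (B(c, k) = k + 3 = 3 + k)
(21 + 1/(B(-10, -3) + 103))*(-52) = (21 + 1/((3 - 3) + 103))*(-52) = (21 + 1/(0 + 103))*(-52) = (21 + 1/103)*(-52) = (2164/103)*(-52) = -112528/103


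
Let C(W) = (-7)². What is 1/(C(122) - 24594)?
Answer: -1/24545 ≈ -4.0742e-5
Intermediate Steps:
C(W) = 49
1/(C(122) - 24594) = 1/(49 - 24594) = 1/(-24545) = -1/24545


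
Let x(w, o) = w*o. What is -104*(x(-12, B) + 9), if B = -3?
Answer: -4680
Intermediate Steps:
x(w, o) = o*w
-104*(x(-12, B) + 9) = -104*(-3*(-12) + 9) = -104*(36 + 9) = -104*45 = -4680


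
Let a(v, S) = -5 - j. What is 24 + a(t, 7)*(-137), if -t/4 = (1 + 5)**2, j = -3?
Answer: 298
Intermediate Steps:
t = -144 (t = -4*(1 + 5)**2 = -4*6**2 = -4*36 = -144)
a(v, S) = -2 (a(v, S) = -5 - 1*(-3) = -5 + 3 = -2)
24 + a(t, 7)*(-137) = 24 - 2*(-137) = 24 + 274 = 298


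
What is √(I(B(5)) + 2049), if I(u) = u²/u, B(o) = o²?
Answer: √2074 ≈ 45.541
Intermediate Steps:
I(u) = u
√(I(B(5)) + 2049) = √(5² + 2049) = √(25 + 2049) = √2074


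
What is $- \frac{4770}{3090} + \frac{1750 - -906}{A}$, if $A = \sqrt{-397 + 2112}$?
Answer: $- \frac{159}{103} + \frac{2656 \sqrt{35}}{245} \approx 62.591$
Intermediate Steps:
$A = 7 \sqrt{35}$ ($A = \sqrt{1715} = 7 \sqrt{35} \approx 41.413$)
$- \frac{4770}{3090} + \frac{1750 - -906}{A} = - \frac{4770}{3090} + \frac{1750 - -906}{7 \sqrt{35}} = \left(-4770\right) \frac{1}{3090} + \left(1750 + 906\right) \frac{\sqrt{35}}{245} = - \frac{159}{103} + 2656 \frac{\sqrt{35}}{245} = - \frac{159}{103} + \frac{2656 \sqrt{35}}{245}$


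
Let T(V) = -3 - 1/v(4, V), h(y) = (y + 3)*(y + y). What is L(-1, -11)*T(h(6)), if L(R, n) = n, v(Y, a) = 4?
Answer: 143/4 ≈ 35.750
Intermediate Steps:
h(y) = 2*y*(3 + y) (h(y) = (3 + y)*(2*y) = 2*y*(3 + y))
T(V) = -13/4 (T(V) = -3 - 1/4 = -13/4)
L(-1, -11)*T(h(6)) = -11*(-13/4) = 143/4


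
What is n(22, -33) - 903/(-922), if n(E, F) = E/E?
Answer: 1825/922 ≈ 1.9794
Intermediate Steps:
n(E, F) = 1
n(22, -33) - 903/(-922) = 1 - 903/(-922) = 1 - 1/922*(-903) = 1 + 903/922 = 1825/922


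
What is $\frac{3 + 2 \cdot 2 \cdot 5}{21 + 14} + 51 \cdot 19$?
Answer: $\frac{33938}{35} \approx 969.66$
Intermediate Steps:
$\frac{3 + 2 \cdot 2 \cdot 5}{21 + 14} + 51 \cdot 19 = \frac{3 + 4 \cdot 5}{35} + 969 = \left(3 + 20\right) \frac{1}{35} + 969 = 23 \cdot \frac{1}{35} + 969 = \frac{23}{35} + 969 = \frac{33938}{35}$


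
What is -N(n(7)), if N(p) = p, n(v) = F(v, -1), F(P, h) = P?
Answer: -7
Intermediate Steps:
n(v) = v
-N(n(7)) = -1*7 = -7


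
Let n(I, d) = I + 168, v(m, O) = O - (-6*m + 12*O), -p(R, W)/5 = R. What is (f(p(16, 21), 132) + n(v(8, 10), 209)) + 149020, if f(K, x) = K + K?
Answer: 148966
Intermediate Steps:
p(R, W) = -5*R
f(K, x) = 2*K
v(m, O) = -11*O + 6*m (v(m, O) = O + (-12*O + 6*m) = -11*O + 6*m)
n(I, d) = 168 + I
(f(p(16, 21), 132) + n(v(8, 10), 209)) + 149020 = (2*(-5*16) + (168 + (-11*10 + 6*8))) + 149020 = (2*(-80) + (168 + (-110 + 48))) + 149020 = (-160 + (168 - 62)) + 149020 = (-160 + 106) + 149020 = -54 + 149020 = 148966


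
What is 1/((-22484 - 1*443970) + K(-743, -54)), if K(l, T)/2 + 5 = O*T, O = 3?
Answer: -1/466788 ≈ -2.1423e-6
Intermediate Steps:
K(l, T) = -10 + 6*T (K(l, T) = -10 + 2*(3*T) = -10 + 6*T)
1/((-22484 - 1*443970) + K(-743, -54)) = 1/((-22484 - 1*443970) + (-10 + 6*(-54))) = 1/((-22484 - 443970) + (-10 - 324)) = 1/(-466454 - 334) = 1/(-466788) = -1/466788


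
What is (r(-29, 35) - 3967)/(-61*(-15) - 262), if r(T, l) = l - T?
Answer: -3903/653 ≈ -5.9770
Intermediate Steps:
(r(-29, 35) - 3967)/(-61*(-15) - 262) = ((35 - 1*(-29)) - 3967)/(-61*(-15) - 262) = ((35 + 29) - 3967)/(915 - 262) = (64 - 3967)/653 = -3903*1/653 = -3903/653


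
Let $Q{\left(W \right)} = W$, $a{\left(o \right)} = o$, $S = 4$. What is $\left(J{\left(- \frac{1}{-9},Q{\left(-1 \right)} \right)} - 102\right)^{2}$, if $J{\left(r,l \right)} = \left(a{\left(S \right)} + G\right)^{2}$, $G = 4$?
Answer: $1444$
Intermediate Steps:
$J{\left(r,l \right)} = 64$ ($J{\left(r,l \right)} = \left(4 + 4\right)^{2} = 8^{2} = 64$)
$\left(J{\left(- \frac{1}{-9},Q{\left(-1 \right)} \right)} - 102\right)^{2} = \left(64 - 102\right)^{2} = \left(-38\right)^{2} = 1444$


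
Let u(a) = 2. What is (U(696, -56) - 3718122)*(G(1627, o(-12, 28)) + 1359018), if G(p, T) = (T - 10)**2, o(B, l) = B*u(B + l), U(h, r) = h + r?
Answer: -5056422361868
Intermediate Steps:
o(B, l) = 2*B (o(B, l) = B*2 = 2*B)
G(p, T) = (-10 + T)**2
(U(696, -56) - 3718122)*(G(1627, o(-12, 28)) + 1359018) = ((696 - 56) - 3718122)*((-10 + 2*(-12))**2 + 1359018) = (640 - 3718122)*((-10 - 24)**2 + 1359018) = -3717482*((-34)**2 + 1359018) = -3717482*(1156 + 1359018) = -3717482*1360174 = -5056422361868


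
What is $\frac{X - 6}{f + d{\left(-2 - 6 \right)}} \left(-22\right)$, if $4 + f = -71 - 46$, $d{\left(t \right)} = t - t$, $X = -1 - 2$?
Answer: $- \frac{18}{11} \approx -1.6364$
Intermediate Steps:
$X = -3$ ($X = -1 - 2 = -3$)
$d{\left(t \right)} = 0$
$f = -121$ ($f = -4 - 117 = -121$)
$\frac{X - 6}{f + d{\left(-2 - 6 \right)}} \left(-22\right) = \frac{-3 - 6}{-121 + 0} \left(-22\right) = - \frac{9}{-121} \left(-22\right) = \left(-9\right) \left(- \frac{1}{121}\right) \left(-22\right) = \frac{9}{121} \left(-22\right) = - \frac{18}{11}$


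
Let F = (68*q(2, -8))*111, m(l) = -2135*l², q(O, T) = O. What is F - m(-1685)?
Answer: 6061760471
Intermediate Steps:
F = 15096 (F = (68*2)*111 = 136*111 = 15096)
F - m(-1685) = 15096 - (-2135)*(-1685)² = 15096 - (-2135)*2839225 = 15096 - 1*(-6061745375) = 15096 + 6061745375 = 6061760471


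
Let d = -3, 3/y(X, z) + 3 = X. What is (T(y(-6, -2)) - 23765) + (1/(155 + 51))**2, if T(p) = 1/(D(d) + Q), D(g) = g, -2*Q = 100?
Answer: -53450094003/2249108 ≈ -23765.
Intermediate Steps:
Q = -50 (Q = -1/2*100 = -50)
y(X, z) = 3/(-3 + X)
T(p) = -1/53 (T(p) = 1/(-3 - 50) = 1/(-53) = -1/53)
(T(y(-6, -2)) - 23765) + (1/(155 + 51))**2 = (-1/53 - 23765) + (1/(155 + 51))**2 = -1259546/53 + (1/206)**2 = -1259546/53 + 1/42436 = -53450094003/2249108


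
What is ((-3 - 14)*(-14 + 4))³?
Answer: 4913000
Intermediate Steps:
((-3 - 14)*(-14 + 4))³ = (-17*(-10))³ = 170³ = 4913000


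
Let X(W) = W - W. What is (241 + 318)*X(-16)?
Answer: 0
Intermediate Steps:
X(W) = 0
(241 + 318)*X(-16) = (241 + 318)*0 = 559*0 = 0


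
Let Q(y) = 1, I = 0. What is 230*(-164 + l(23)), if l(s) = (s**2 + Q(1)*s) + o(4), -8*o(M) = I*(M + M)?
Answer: 89240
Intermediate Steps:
o(M) = 0 (o(M) = -0*(M + M) = -0*2*M = -1/8*0 = 0)
l(s) = s + s**2 (l(s) = (s**2 + 1*s) + 0 = (s**2 + s) + 0 = (s + s**2) + 0 = s + s**2)
230*(-164 + l(23)) = 230*(-164 + 23*(1 + 23)) = 230*(-164 + 23*24) = 230*(-164 + 552) = 230*388 = 89240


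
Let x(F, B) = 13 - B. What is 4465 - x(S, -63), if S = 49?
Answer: 4389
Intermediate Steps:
4465 - x(S, -63) = 4465 - (13 - 1*(-63)) = 4465 - (13 + 63) = 4465 - 1*76 = 4465 - 76 = 4389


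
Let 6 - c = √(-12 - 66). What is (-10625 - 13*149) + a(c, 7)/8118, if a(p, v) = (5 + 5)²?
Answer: -50989108/4059 ≈ -12562.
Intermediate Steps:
c = 6 - I*√78 (c = 6 - √(-12 - 66) = 6 - √(-78) = 6 - I*√78 ≈ 6.0 - 8.8318*I)
a(p, v) = 100 (a(p, v) = 10² = 100)
(-10625 - 13*149) + a(c, 7)/8118 = (-10625 - 13*149) + 100/8118 = (-10625 - 1937) + 100*(1/8118) = -12562 + 50/4059 = -50989108/4059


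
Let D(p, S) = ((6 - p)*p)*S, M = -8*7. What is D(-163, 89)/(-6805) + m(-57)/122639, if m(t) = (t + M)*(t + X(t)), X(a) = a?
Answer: 300759613447/834558395 ≈ 360.38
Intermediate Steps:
M = -56
m(t) = 2*t*(-56 + t) (m(t) = (t - 56)*(t + t) = (-56 + t)*(2*t) = 2*t*(-56 + t))
D(p, S) = S*p*(6 - p) (D(p, S) = (p*(6 - p))*S = S*p*(6 - p))
D(-163, 89)/(-6805) + m(-57)/122639 = (89*(-163)*(6 - 1*(-163)))/(-6805) + (2*(-57)*(-56 - 57))/122639 = (89*(-163)*(6 + 163))*(-1/6805) + (2*(-57)*(-113))*(1/122639) = (89*(-163)*169)*(-1/6805) + 12882*(1/122639) = -2451683*(-1/6805) + 12882/122639 = 2451683/6805 + 12882/122639 = 300759613447/834558395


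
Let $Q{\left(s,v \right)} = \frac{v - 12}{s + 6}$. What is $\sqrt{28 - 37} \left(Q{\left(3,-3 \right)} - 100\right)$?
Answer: $- 305 i \approx - 305.0 i$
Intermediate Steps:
$Q{\left(s,v \right)} = \frac{-12 + v}{6 + s}$
$\sqrt{28 - 37} \left(Q{\left(3,-3 \right)} - 100\right) = \sqrt{28 - 37} \left(\frac{-12 - 3}{6 + 3} - 100\right) = \sqrt{-9} \left(\frac{1}{9} \left(-15\right) - 100\right) = 3 i \left(\frac{1}{9} \left(-15\right) - 100\right) = 3 i \left(- \frac{5}{3} - 100\right) = 3 i \left(- \frac{305}{3}\right) = - 305 i$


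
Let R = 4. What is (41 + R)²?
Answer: 2025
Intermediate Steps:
(41 + R)² = (41 + 4)² = 45² = 2025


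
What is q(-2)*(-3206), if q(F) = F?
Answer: 6412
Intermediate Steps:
q(-2)*(-3206) = -2*(-3206) = 6412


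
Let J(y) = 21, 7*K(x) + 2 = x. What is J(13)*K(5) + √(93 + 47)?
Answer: 9 + 2*√35 ≈ 20.832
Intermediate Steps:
K(x) = -2/7 + x/7
J(13)*K(5) + √(93 + 47) = 21*(-2/7 + (⅐)*5) + √(93 + 47) = 21*(-2/7 + 5/7) + √140 = 21*(3/7) + 2*√35 = 9 + 2*√35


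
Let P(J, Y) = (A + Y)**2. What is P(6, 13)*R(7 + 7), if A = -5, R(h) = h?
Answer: 896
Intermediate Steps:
P(J, Y) = (-5 + Y)**2
P(6, 13)*R(7 + 7) = (-5 + 13)**2*(7 + 7) = 8**2*14 = 64*14 = 896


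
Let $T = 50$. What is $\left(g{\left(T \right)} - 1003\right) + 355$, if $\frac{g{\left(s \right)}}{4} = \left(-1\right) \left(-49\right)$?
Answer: $-452$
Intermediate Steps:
$g{\left(s \right)} = 196$ ($g{\left(s \right)} = 4 \left(\left(-1\right) \left(-49\right)\right) = 4 \cdot 49 = 196$)
$\left(g{\left(T \right)} - 1003\right) + 355 = \left(196 - 1003\right) + 355 = -807 + 355 = -452$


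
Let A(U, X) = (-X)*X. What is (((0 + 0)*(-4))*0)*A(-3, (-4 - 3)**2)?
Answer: 0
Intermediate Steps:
A(U, X) = -X**2
(((0 + 0)*(-4))*0)*A(-3, (-4 - 3)**2) = (((0 + 0)*(-4))*0)*(-((-4 - 3)**2)**2) = ((0*(-4))*0)*(-((-7)**2)**2) = (0*0)*(-1*49**2) = 0*(-1*2401) = 0*(-2401) = 0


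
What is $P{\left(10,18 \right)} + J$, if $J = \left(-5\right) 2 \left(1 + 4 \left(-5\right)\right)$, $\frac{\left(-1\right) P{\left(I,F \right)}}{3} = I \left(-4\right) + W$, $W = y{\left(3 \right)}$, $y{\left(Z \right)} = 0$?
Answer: $310$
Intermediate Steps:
$W = 0$
$P{\left(I,F \right)} = 12 I$ ($P{\left(I,F \right)} = - 3 \left(I \left(-4\right) + 0\right) = - 3 \left(- 4 I + 0\right) = - 3 \left(- 4 I\right) = 12 I$)
$J = 190$ ($J = - 10 \left(1 - 20\right) = \left(-10\right) \left(-19\right) = 190$)
$P{\left(10,18 \right)} + J = 12 \cdot 10 + 190 = 120 + 190 = 310$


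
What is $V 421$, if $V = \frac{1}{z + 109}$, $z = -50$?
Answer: $\frac{421}{59} \approx 7.1356$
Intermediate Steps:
$V = \frac{1}{59}$ ($V = \frac{1}{-50 + 109} = \frac{1}{59} \approx 0.016949$)
$V 421 = \frac{1}{59} \cdot 421 = \frac{421}{59}$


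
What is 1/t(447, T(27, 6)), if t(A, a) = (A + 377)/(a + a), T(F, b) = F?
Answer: 27/412 ≈ 0.065534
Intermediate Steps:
t(A, a) = (377 + A)/(2*a) (t(A, a) = (377 + A)/((2*a)) = (377 + A)*(1/(2*a)) = (377 + A)/(2*a))
1/t(447, T(27, 6)) = 1/((½)*(377 + 447)/27) = 1/((½)*(1/27)*824) = 1/(412/27) = 27/412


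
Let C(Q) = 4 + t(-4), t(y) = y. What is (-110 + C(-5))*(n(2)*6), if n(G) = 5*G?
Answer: -6600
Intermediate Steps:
C(Q) = 0 (C(Q) = 4 - 4 = 0)
(-110 + C(-5))*(n(2)*6) = (-110 + 0)*((5*2)*6) = -1100*6 = -110*60 = -6600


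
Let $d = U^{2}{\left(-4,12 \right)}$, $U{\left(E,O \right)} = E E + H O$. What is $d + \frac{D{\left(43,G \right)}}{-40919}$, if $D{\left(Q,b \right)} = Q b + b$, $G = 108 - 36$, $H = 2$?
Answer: $\frac{65467232}{40919} \approx 1599.9$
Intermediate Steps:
$G = 72$ ($G = 108 - 36 = 72$)
$U{\left(E,O \right)} = E^{2} + 2 O$ ($U{\left(E,O \right)} = E E + 2 O = E^{2} + 2 O$)
$D{\left(Q,b \right)} = b + Q b$
$d = 1600$ ($d = \left(\left(-4\right)^{2} + 2 \cdot 12\right)^{2} = \left(16 + 24\right)^{2} = 40^{2} = 1600$)
$d + \frac{D{\left(43,G \right)}}{-40919} = 1600 + \frac{72 \left(1 + 43\right)}{-40919} = 1600 + 72 \cdot 44 \left(- \frac{1}{40919}\right) = 1600 + 3168 \left(- \frac{1}{40919}\right) = 1600 - \frac{3168}{40919} = \frac{65467232}{40919}$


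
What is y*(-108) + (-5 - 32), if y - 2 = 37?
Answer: -4249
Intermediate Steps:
y = 39 (y = 2 + 37 = 39)
y*(-108) + (-5 - 32) = 39*(-108) + (-5 - 32) = -4212 - 37 = -4249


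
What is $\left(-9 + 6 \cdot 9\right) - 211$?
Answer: $-166$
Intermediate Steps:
$\left(-9 + 6 \cdot 9\right) - 211 = \left(-9 + 54\right) - 211 = 45 - 211 = -166$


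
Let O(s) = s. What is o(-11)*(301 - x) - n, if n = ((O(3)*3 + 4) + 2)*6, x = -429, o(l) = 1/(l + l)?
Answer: -1355/11 ≈ -123.18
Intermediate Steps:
o(l) = 1/(2*l)
n = 90 (n = ((3*3 + 4) + 2)*6 = ((9 + 4) + 2)*6 = (13 + 2)*6 = 15*6 = 90)
o(-11)*(301 - x) - n = ((½)/(-11))*(301 - 1*(-429)) - 1*90 = ((½)*(-1/11))*(301 + 429) - 90 = -1/22*730 - 90 = -365/11 - 90 = -1355/11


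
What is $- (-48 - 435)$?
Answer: $483$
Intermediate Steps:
$- (-48 - 435) = \left(-1\right) \left(-483\right) = 483$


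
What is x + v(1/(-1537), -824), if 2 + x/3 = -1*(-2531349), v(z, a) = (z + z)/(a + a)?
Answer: 9617761798009/1266488 ≈ 7.5940e+6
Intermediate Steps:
v(z, a) = z/a (v(z, a) = (2*z)/((2*a)) = (2*z)*(1/(2*a)) = z/a)
x = 7594041 (x = -6 + 3*(-1*(-2531349)) = -6 + 3*2531349 = -6 + 7594047 = 7594041)
x + v(1/(-1537), -824) = 7594041 + 1/(-1537*(-824)) = 7594041 - 1/1537*(-1/824) = 7594041 + 1/1266488 = 9617761798009/1266488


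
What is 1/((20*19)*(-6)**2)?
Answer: 1/13680 ≈ 7.3099e-5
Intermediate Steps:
1/((20*19)*(-6)**2) = 1/(380*36) = 1/13680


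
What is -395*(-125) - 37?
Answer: 49338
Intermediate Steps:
-395*(-125) - 37 = 49375 - 37 = 49338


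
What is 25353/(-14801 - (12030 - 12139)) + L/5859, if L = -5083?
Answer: -223222663/86080428 ≈ -2.5932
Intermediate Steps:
25353/(-14801 - (12030 - 12139)) + L/5859 = 25353/(-14801 - (12030 - 12139)) - 5083/5859 = 25353/(-14801 - 1*(-109)) - 5083*1/5859 = 25353/(-14801 + 109) - 5083/5859 = 25353/(-14692) - 5083/5859 = 25353*(-1/14692) - 5083/5859 = -25353/14692 - 5083/5859 = -223222663/86080428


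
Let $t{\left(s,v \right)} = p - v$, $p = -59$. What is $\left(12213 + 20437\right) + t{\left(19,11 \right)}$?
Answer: $32580$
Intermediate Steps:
$t{\left(s,v \right)} = -59 - v$
$\left(12213 + 20437\right) + t{\left(19,11 \right)} = \left(12213 + 20437\right) - 70 = 32650 - 70 = 32580$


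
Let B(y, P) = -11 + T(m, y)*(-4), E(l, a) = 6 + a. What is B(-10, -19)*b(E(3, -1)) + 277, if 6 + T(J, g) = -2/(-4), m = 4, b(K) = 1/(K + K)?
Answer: 2781/10 ≈ 278.10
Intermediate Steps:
b(K) = 1/(2*K)
T(J, g) = -11/2 (T(J, g) = -6 - 2/(-4) = -6 - 2*(-¼) = -6 + ½ = -11/2)
B(y, P) = 11 (B(y, P) = -11 - 11/2*(-4) = -11 + 22 = 11)
B(-10, -19)*b(E(3, -1)) + 277 = 11*(1/(2*(6 - 1))) + 277 = 11*((½)/5) + 277 = 11*((½)*(⅕)) + 277 = 11*(⅒) + 277 = 11/10 + 277 = 2781/10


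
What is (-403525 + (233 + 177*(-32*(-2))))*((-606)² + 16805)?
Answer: -150530246524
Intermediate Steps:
(-403525 + (233 + 177*(-32*(-2))))*((-606)² + 16805) = (-403525 + (233 + 177*64))*(367236 + 16805) = (-403525 + (233 + 11328))*384041 = (-403525 + 11561)*384041 = -391964*384041 = -150530246524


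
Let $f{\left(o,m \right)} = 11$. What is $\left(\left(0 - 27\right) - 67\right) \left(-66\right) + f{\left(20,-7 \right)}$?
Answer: $6215$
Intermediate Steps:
$\left(\left(0 - 27\right) - 67\right) \left(-66\right) + f{\left(20,-7 \right)} = \left(\left(0 - 27\right) - 67\right) \left(-66\right) + 11 = \left(-27 - 67\right) \left(-66\right) + 11 = \left(-94\right) \left(-66\right) + 11 = 6204 + 11 = 6215$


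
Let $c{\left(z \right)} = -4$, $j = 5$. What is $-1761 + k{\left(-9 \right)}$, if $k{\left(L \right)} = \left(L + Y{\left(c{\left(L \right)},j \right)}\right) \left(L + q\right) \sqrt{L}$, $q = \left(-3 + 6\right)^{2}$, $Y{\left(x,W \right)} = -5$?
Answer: $-1761$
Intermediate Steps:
$q = 9$ ($q = 3^{2} = 9$)
$k{\left(L \right)} = \sqrt{L} \left(-5 + L\right) \left(9 + L\right)$ ($k{\left(L \right)} = \left(L - 5\right) \left(L + 9\right) \sqrt{L} = \left(-5 + L\right) \left(9 + L\right) \sqrt{L} = \sqrt{L} \left(-5 + L\right) \left(9 + L\right)$)
$-1761 + k{\left(-9 \right)} = -1761 + \sqrt{-9} \left(-45 + \left(-9\right)^{2} + 4 \left(-9\right)\right) = -1761 + 3 i \left(-45 + 81 - 36\right) = -1761 + 3 i 0 = -1761 + 0 = -1761$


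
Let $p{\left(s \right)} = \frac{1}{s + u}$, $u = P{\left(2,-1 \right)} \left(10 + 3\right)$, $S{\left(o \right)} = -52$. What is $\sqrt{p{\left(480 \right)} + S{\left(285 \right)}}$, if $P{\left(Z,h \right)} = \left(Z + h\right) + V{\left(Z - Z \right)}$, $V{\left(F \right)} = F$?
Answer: $\frac{i \sqrt{12638055}}{493} \approx 7.211 i$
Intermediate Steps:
$P{\left(Z,h \right)} = Z + h$ ($P{\left(Z,h \right)} = \left(Z + h\right) + \left(Z - Z\right) = \left(Z + h\right) + 0 = Z + h$)
$u = 13$ ($u = \left(2 - 1\right) \left(10 + 3\right) = 1 \cdot 13 = 13$)
$p{\left(s \right)} = \frac{1}{13 + s}$ ($p{\left(s \right)} = \frac{1}{s + 13} = \frac{1}{13 + s}$)
$\sqrt{p{\left(480 \right)} + S{\left(285 \right)}} = \sqrt{\frac{1}{13 + 480} - 52} = \sqrt{\frac{1}{493} - 52} = \sqrt{- \frac{25635}{493}} = \frac{i \sqrt{12638055}}{493}$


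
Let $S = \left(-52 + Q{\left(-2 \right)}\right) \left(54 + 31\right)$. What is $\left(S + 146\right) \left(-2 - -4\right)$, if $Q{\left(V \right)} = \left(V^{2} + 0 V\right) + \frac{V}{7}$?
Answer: $- \frac{55416}{7} \approx -7916.6$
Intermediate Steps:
$Q{\left(V \right)} = V^{2} + \frac{V}{7}$ ($Q{\left(V \right)} = \left(V^{2} + 0\right) + V \frac{1}{7} = V^{2} + \frac{V}{7}$)
$S = - \frac{28730}{7}$ ($S = \left(-52 - 2 \left(\frac{1}{7} - 2\right)\right) \left(54 + 31\right) = \left(-52 - - \frac{26}{7}\right) 85 = \left(-52 + \frac{26}{7}\right) 85 = \left(- \frac{338}{7}\right) 85 = - \frac{28730}{7} \approx -4104.3$)
$\left(S + 146\right) \left(-2 - -4\right) = \left(- \frac{28730}{7} + 146\right) \left(-2 - -4\right) = - \frac{27708 \left(-2 + 4\right)}{7} = \left(- \frac{27708}{7}\right) 2 = - \frac{55416}{7}$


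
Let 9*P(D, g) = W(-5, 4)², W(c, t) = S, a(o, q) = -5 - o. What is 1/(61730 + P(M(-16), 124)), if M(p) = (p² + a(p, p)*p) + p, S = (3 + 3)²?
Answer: 1/61874 ≈ 1.6162e-5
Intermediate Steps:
S = 36 (S = 6² = 36)
W(c, t) = 36
M(p) = p + p² + p*(-5 - p) (M(p) = (p² + (-5 - p)*p) + p = (p² + p*(-5 - p)) + p = p + p² + p*(-5 - p))
P(D, g) = 144 (P(D, g) = (⅑)*36² = (⅑)*1296 = 144)
1/(61730 + P(M(-16), 124)) = 1/(61730 + 144) = 1/61874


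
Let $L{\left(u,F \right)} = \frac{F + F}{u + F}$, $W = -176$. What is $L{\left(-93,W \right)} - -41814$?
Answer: $\frac{11248318}{269} \approx 41815.0$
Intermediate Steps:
$L{\left(u,F \right)} = \frac{2 F}{F + u}$
$L{\left(-93,W \right)} - -41814 = 2 \left(-176\right) \frac{1}{-176 - 93} - -41814 = 2 \left(-176\right) \frac{1}{-269} + 41814 = 2 \left(-176\right) \left(- \frac{1}{269}\right) + 41814 = \frac{352}{269} + 41814 = \frac{11248318}{269}$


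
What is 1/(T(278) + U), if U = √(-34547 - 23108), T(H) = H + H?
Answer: 556/366791 - I*√57655/366791 ≈ 0.0015159 - 0.00065464*I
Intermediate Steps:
T(H) = 2*H
U = I*√57655 (U = √(-57655) = I*√57655 ≈ 240.11*I)
1/(T(278) + U) = 1/(2*278 + I*√57655) = 1/(556 + I*√57655)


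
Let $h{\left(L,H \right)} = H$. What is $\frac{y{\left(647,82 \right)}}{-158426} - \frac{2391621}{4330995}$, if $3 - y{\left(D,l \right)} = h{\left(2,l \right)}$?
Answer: $- \frac{126184266647}{228714071290} \approx -0.55171$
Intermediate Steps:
$y{\left(D,l \right)} = 3 - l$
$\frac{y{\left(647,82 \right)}}{-158426} - \frac{2391621}{4330995} = \frac{3 - 82}{-158426} - \frac{2391621}{4330995} = \left(3 - 82\right) \left(- \frac{1}{158426}\right) - \frac{797207}{1443665} = \left(-79\right) \left(- \frac{1}{158426}\right) - \frac{797207}{1443665} = \frac{79}{158426} - \frac{797207}{1443665} = - \frac{126184266647}{228714071290}$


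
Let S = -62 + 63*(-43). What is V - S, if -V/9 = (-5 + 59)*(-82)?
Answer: 42623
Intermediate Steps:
V = 39852 (V = -9*(-5 + 59)*(-82) = -486*(-82) = -9*(-4428) = 39852)
S = -2771 (S = -62 - 2709 = -2771)
V - S = 39852 - 1*(-2771) = 39852 + 2771 = 42623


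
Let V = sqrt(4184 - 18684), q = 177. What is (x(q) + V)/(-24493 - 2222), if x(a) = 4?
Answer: -4/26715 - 2*I*sqrt(145)/5343 ≈ -0.00014973 - 0.0045074*I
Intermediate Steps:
V = 10*I*sqrt(145) (V = sqrt(-14500) = 10*I*sqrt(145) ≈ 120.42*I)
(x(q) + V)/(-24493 - 2222) = (4 + 10*I*sqrt(145))/(-24493 - 2222) = (4 + 10*I*sqrt(145))/(-26715) = (4 + 10*I*sqrt(145))*(-1/26715) = -4/26715 - 2*I*sqrt(145)/5343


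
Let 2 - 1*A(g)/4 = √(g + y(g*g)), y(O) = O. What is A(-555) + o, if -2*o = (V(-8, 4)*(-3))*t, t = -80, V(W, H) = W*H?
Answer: 3848 - 4*√307470 ≈ 1630.0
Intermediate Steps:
V(W, H) = H*W
A(g) = 8 - 4*√(g + g²) (A(g) = 8 - 4*√(g + g*g) = 8 - 4*√(g + g²))
o = 3840 (o = -(4*(-8))*(-3)*(-80)/2 = -(-32*(-3))*(-80)/2 = -48*(-80) = -½*(-7680) = 3840)
A(-555) + o = (8 - 4*√307470) + 3840 = 3848 - 4*√307470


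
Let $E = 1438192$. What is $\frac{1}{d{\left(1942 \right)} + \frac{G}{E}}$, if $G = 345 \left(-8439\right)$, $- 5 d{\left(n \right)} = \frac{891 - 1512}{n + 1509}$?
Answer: $- \frac{3545143280}{7049148399} \approx -0.50292$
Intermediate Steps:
$d{\left(n \right)} = \frac{621}{5 \left(1509 + n\right)}$ ($d{\left(n \right)} = - \frac{\left(891 - 1512\right) \frac{1}{n + 1509}}{5} = - \frac{\left(-621\right) \frac{1}{1509 + n}}{5} = \frac{621}{5 \left(1509 + n\right)}$)
$G = -2911455$
$\frac{1}{d{\left(1942 \right)} + \frac{G}{E}} = \frac{1}{\frac{621}{5 \left(1509 + 1942\right)} - \frac{2911455}{1438192}} = \frac{1}{\frac{621}{5 \cdot 3451} - \frac{2911455}{1438192}} = \frac{1}{\frac{621}{5} \cdot \frac{1}{3451} - \frac{2911455}{1438192}} = \frac{1}{\frac{621}{17255} - \frac{2911455}{1438192}} = \frac{1}{- \frac{7049148399}{3545143280}} = - \frac{3545143280}{7049148399}$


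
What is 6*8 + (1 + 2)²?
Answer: 57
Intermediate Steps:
6*8 + (1 + 2)² = 48 + 3² = 48 + 9 = 57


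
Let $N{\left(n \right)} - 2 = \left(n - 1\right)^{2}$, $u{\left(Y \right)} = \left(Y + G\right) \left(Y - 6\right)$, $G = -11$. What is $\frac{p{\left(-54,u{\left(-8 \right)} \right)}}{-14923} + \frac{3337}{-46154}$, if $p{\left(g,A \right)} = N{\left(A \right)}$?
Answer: $- \frac{70022447}{14654386} \approx -4.7783$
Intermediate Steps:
$u{\left(Y \right)} = \left(-11 + Y\right) \left(-6 + Y\right)$ ($u{\left(Y \right)} = \left(Y - 11\right) \left(Y - 6\right) = \left(-11 + Y\right) \left(-6 + Y\right)$)
$N{\left(n \right)} = 2 + \left(-1 + n\right)^{2}$ ($N{\left(n \right)} = 2 + \left(n - 1\right)^{2} = 2 + \left(-1 + n\right)^{2}$)
$p{\left(g,A \right)} = 2 + \left(-1 + A\right)^{2}$
$\frac{p{\left(-54,u{\left(-8 \right)} \right)}}{-14923} + \frac{3337}{-46154} = \frac{2 + \left(-1 + \left(66 + \left(-8\right)^{2} - -136\right)\right)^{2}}{-14923} + \frac{3337}{-46154} = \left(2 + \left(-1 + \left(66 + 64 + 136\right)\right)^{2}\right) \left(- \frac{1}{14923}\right) + 3337 \left(- \frac{1}{46154}\right) = \left(2 + \left(-1 + 266\right)^{2}\right) \left(- \frac{1}{14923}\right) - \frac{71}{982} = \left(2 + 265^{2}\right) \left(- \frac{1}{14923}\right) - \frac{71}{982} = \left(2 + 70225\right) \left(- \frac{1}{14923}\right) - \frac{71}{982} = 70227 \left(- \frac{1}{14923}\right) - \frac{71}{982} = - \frac{70227}{14923} - \frac{71}{982} = - \frac{70022447}{14654386}$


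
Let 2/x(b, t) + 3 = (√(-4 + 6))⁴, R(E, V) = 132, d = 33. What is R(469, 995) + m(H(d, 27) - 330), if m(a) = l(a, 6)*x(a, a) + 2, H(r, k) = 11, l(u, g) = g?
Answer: 146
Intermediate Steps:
x(b, t) = 2 (x(b, t) = 2/(-3 + (√(-4 + 6))⁴) = 2/(-3 + (√2)⁴) = 2/(-3 + 4) = 2/1 = 2*1 = 2)
m(a) = 14 (m(a) = 6*2 + 2 = 12 + 2 = 14)
R(469, 995) + m(H(d, 27) - 330) = 132 + 14 = 146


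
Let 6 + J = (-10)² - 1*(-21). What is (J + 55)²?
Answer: 28900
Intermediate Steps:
J = 115 (J = -6 + ((-10)² - 1*(-21)) = -6 + (100 + 21) = -6 + 121 = 115)
(J + 55)² = (115 + 55)² = 170² = 28900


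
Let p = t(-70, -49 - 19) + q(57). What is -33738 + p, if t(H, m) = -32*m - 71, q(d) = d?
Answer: -31576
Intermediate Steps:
t(H, m) = -71 - 32*m
p = 2162 (p = (-71 - 32*(-49 - 19)) + 57 = (-71 - 32*(-68)) + 57 = (-71 + 2176) + 57 = 2105 + 57 = 2162)
-33738 + p = -33738 + 2162 = -31576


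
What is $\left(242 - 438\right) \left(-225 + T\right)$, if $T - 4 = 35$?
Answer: $36456$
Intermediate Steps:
$T = 39$ ($T = 4 + 35 = 39$)
$\left(242 - 438\right) \left(-225 + T\right) = \left(242 - 438\right) \left(-225 + 39\right) = \left(-196\right) \left(-186\right) = 36456$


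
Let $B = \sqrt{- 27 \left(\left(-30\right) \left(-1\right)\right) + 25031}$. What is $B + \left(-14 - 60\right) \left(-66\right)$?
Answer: $4884 + \sqrt{24221} \approx 5039.6$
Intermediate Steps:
$B = \sqrt{24221}$ ($B = \sqrt{\left(-27\right) 30 + 25031} = \sqrt{-810 + 25031} = \sqrt{24221} \approx 155.63$)
$B + \left(-14 - 60\right) \left(-66\right) = \sqrt{24221} + \left(-14 - 60\right) \left(-66\right) = \sqrt{24221} - -4884 = \sqrt{24221} + 4884 = 4884 + \sqrt{24221}$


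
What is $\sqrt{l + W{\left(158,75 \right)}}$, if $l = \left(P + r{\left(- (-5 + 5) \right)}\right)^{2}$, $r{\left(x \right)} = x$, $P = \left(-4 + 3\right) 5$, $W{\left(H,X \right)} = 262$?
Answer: $\sqrt{287} \approx 16.941$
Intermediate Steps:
$P = -5$ ($P = \left(-1\right) 5 = -5$)
$l = 25$ ($l = \left(-5 - \left(-5 + 5\right)\right)^{2} = \left(-5 - 0\right)^{2} = \left(-5 + 0\right)^{2} = \left(-5\right)^{2} = 25$)
$\sqrt{l + W{\left(158,75 \right)}} = \sqrt{25 + 262} = \sqrt{287}$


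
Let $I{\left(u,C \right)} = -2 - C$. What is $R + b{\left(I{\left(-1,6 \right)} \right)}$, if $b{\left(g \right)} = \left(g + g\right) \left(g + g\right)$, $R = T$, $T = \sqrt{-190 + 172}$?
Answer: $256 + 3 i \sqrt{2} \approx 256.0 + 4.2426 i$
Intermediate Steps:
$T = 3 i \sqrt{2}$ ($T = \sqrt{-18} = 3 i \sqrt{2} \approx 4.2426 i$)
$R = 3 i \sqrt{2} \approx 4.2426 i$
$b{\left(g \right)} = 4 g^{2}$ ($b{\left(g \right)} = 2 g 2 g = 4 g^{2}$)
$R + b{\left(I{\left(-1,6 \right)} \right)} = 3 i \sqrt{2} + 4 \left(-2 - 6\right)^{2} = 3 i \sqrt{2} + 4 \left(-8\right)^{2} = 3 i \sqrt{2} + 4 \cdot 64 = 3 i \sqrt{2} + 256 = 256 + 3 i \sqrt{2}$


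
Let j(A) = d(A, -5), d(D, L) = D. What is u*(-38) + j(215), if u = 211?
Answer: -7803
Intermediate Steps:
j(A) = A
u*(-38) + j(215) = 211*(-38) + 215 = -8018 + 215 = -7803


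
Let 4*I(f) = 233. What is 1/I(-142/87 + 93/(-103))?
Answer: 4/233 ≈ 0.017167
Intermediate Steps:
I(f) = 233/4 (I(f) = (1/4)*233 = 233/4)
1/I(-142/87 + 93/(-103)) = 1/(233/4) = 4/233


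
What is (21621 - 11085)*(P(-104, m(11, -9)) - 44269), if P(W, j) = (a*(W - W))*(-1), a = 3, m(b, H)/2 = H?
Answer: -466418184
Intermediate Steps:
m(b, H) = 2*H
P(W, j) = 0 (P(W, j) = (3*(W - W))*(-1) = (3*0)*(-1) = 0*(-1) = 0)
(21621 - 11085)*(P(-104, m(11, -9)) - 44269) = (21621 - 11085)*(0 - 44269) = 10536*(-44269) = -466418184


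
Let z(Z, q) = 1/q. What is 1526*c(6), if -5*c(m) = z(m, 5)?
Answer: -1526/25 ≈ -61.040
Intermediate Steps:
c(m) = -1/25 (c(m) = -⅕/5 = -⅕*⅕ = -1/25)
1526*c(6) = 1526*(-1/25) = -1526/25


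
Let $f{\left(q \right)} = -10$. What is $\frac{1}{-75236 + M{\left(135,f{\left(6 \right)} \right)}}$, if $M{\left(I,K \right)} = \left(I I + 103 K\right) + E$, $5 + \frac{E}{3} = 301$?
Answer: $- \frac{1}{57153} \approx -1.7497 \cdot 10^{-5}$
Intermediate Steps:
$E = 888$ ($E = -15 + 3 \cdot 301 = -15 + 903 = 888$)
$M{\left(I,K \right)} = 888 + I^{2} + 103 K$ ($M{\left(I,K \right)} = \left(I I + 103 K\right) + 888 = \left(I^{2} + 103 K\right) + 888 = 888 + I^{2} + 103 K$)
$\frac{1}{-75236 + M{\left(135,f{\left(6 \right)} \right)}} = \frac{1}{-75236 + \left(888 + 135^{2} + 103 \left(-10\right)\right)} = \frac{1}{-75236 + \left(888 + 18225 - 1030\right)} = \frac{1}{-75236 + 18083} = \frac{1}{-57153} = - \frac{1}{57153}$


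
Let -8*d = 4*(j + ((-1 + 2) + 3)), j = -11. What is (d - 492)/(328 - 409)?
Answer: 977/162 ≈ 6.0309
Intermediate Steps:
d = 7/2 (d = -(-11 + ((-1 + 2) + 3))/2 = -(-11 + (1 + 3))/2 = -(-11 + 4)/2 = -(-7)/2 = -⅛*(-28) = 7/2 ≈ 3.5000)
(d - 492)/(328 - 409) = (7/2 - 492)/(328 - 409) = -977/2/(-81) = -977/2*(-1/81) = 977/162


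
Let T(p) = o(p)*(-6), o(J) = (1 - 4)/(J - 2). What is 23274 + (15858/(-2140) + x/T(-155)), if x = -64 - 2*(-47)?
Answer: 73845803/3210 ≈ 23005.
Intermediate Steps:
o(J) = -3/(-2 + J)
x = 30 (x = -64 + 94 = 30)
T(p) = 18/(-2 + p) (T(p) = -3/(-2 + p)*(-6) = 18/(-2 + p))
23274 + (15858/(-2140) + x/T(-155)) = 23274 + (15858/(-2140) + 30/((18/(-2 - 155)))) = 23274 + (15858*(-1/2140) + 30/((18/(-157)))) = 23274 + (-7929/1070 + 30/((18*(-1/157)))) = 23274 + (-7929/1070 + 30/(-18/157)) = 23274 + (-7929/1070 + 30*(-157/18)) = 23274 + (-7929/1070 - 785/3) = 23274 - 863737/3210 = 73845803/3210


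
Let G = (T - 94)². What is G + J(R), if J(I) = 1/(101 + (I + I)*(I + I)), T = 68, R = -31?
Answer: 2666821/3945 ≈ 676.00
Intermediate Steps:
J(I) = 1/(101 + 4*I²) (J(I) = 1/(101 + (2*I)*(2*I)) = 1/(101 + 4*I²))
G = 676 (G = (68 - 94)² = (-26)² = 676)
G + J(R) = 676 + 1/(101 + 4*(-31)²) = 676 + 1/(101 + 4*961) = 676 + 1/(101 + 3844) = 676 + 1/3945 = 2666821/3945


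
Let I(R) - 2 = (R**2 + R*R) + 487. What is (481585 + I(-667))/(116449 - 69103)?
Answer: 228642/7891 ≈ 28.975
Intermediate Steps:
I(R) = 489 + 2*R**2 (I(R) = 2 + ((R**2 + R*R) + 487) = 2 + ((R**2 + R**2) + 487) = 2 + (2*R**2 + 487) = 2 + (487 + 2*R**2) = 489 + 2*R**2)
(481585 + I(-667))/(116449 - 69103) = (481585 + (489 + 2*(-667)**2))/(116449 - 69103) = (481585 + (489 + 2*444889))/47346 = (481585 + (489 + 889778))*(1/47346) = (481585 + 890267)*(1/47346) = 1371852*(1/47346) = 228642/7891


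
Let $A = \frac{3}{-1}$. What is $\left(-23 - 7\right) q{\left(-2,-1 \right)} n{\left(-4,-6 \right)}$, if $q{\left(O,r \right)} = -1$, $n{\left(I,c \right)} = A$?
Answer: $-90$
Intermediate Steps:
$A = -3$ ($A = 3 \left(-1\right) = -3$)
$n{\left(I,c \right)} = -3$
$\left(-23 - 7\right) q{\left(-2,-1 \right)} n{\left(-4,-6 \right)} = \left(-23 - 7\right) \left(-1\right) \left(-3\right) = \left(-30\right) \left(-1\right) \left(-3\right) = 30 \left(-3\right) = -90$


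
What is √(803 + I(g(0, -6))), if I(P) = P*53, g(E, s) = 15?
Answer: √1598 ≈ 39.975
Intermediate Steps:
I(P) = 53*P
√(803 + I(g(0, -6))) = √(803 + 53*15) = √(803 + 795) = √1598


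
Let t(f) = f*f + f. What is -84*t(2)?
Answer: -504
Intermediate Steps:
t(f) = f + f² (t(f) = f² + f = f + f²)
-84*t(2) = -168*(1 + 2) = -168*3 = -84*6 = -504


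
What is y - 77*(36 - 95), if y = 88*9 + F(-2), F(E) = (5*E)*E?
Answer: 5355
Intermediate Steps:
F(E) = 5*E²
y = 812 (y = 88*9 + 5*(-2)² = 792 + 5*4 = 792 + 20 = 812)
y - 77*(36 - 95) = 812 - 77*(36 - 95) = 812 - 77*(-59) = 812 - 1*(-4543) = 812 + 4543 = 5355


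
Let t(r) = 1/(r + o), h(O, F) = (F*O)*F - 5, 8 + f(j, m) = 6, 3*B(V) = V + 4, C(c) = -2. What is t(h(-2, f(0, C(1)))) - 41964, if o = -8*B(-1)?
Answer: -881245/21 ≈ -41964.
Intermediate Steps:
B(V) = 4/3 + V/3 (B(V) = (V + 4)/3 = (4 + V)/3 = 4/3 + V/3)
f(j, m) = -2 (f(j, m) = -8 + 6 = -2)
h(O, F) = -5 + O*F² (h(O, F) = O*F² - 5 = -5 + O*F²)
o = -8 (o = -8*(4/3 + (⅓)*(-1)) = -8*(4/3 - ⅓) = -8*1 = -8)
t(r) = 1/(-8 + r) (t(r) = 1/(r - 8) = 1/(-8 + r))
t(h(-2, f(0, C(1)))) - 41964 = 1/(-8 + (-5 - 2*(-2)²)) - 41964 = 1/(-8 + (-5 - 2*4)) - 41964 = 1/(-8 + (-5 - 8)) - 41964 = 1/(-8 - 13) - 41964 = 1/(-21) - 41964 = -1/21 - 41964 = -881245/21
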